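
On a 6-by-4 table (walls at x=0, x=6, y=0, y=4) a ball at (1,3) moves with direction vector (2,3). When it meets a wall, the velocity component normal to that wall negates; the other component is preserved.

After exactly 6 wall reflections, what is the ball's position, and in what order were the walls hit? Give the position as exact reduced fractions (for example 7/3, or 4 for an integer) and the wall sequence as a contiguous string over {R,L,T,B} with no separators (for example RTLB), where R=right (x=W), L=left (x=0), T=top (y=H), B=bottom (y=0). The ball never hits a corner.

Final position: (0,7/2)
Wall sequence: TBRTBL

1. t=1/3 → T at (5/3,4); v=(2,-3)
2. t=4/3 → B at (13/3,0); v=(2,3)
3. t=5/6 → R at (6,5/2); v=(-2,3)
4. t=1/2 → T at (5,4); v=(-2,-3)
5. t=4/3 → B at (7/3,0); v=(-2,3)
6. t=7/6 → L at (0,7/2); v=(2,3)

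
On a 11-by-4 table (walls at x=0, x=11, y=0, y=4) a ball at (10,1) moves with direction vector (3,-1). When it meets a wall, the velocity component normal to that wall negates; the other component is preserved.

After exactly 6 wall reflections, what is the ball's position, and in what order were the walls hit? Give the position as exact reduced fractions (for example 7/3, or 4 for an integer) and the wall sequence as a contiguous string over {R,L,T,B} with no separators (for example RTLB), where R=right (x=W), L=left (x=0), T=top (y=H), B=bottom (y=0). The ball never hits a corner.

Final position: (7,0)
Wall sequence: RBLTRB

1. t=1/3 → R at (11,2/3); v=(-3,-1)
2. t=2/3 → B at (9,0); v=(-3,1)
3. t=3 → L at (0,3); v=(3,1)
4. t=1 → T at (3,4); v=(3,-1)
5. t=8/3 → R at (11,4/3); v=(-3,-1)
6. t=4/3 → B at (7,0); v=(-3,1)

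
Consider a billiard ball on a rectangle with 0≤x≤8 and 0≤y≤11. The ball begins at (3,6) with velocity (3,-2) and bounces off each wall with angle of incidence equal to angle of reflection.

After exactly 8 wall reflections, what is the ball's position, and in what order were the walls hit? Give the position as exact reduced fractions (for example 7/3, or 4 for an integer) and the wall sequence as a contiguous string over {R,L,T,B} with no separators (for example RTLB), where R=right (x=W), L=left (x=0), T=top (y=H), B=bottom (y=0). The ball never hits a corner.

1. t=5/3 → R at (8,8/3); v=(-3,-2)
2. t=4/3 → B at (4,0); v=(-3,2)
3. t=4/3 → L at (0,8/3); v=(3,2)
4. t=8/3 → R at (8,8); v=(-3,2)
5. t=3/2 → T at (7/2,11); v=(-3,-2)
6. t=7/6 → L at (0,26/3); v=(3,-2)
7. t=8/3 → R at (8,10/3); v=(-3,-2)
8. t=5/3 → B at (3,0); v=(-3,2)

Final position: (3,0)
Wall sequence: RBLRTLRB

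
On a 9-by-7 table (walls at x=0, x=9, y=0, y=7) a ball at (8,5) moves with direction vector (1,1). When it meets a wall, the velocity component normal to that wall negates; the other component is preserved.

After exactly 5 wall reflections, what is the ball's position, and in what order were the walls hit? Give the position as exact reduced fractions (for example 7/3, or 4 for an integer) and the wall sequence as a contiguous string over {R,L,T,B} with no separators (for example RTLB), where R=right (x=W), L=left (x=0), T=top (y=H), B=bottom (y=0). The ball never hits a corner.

1. t=1 → R at (9,6); v=(-1,1)
2. t=1 → T at (8,7); v=(-1,-1)
3. t=7 → B at (1,0); v=(-1,1)
4. t=1 → L at (0,1); v=(1,1)
5. t=6 → T at (6,7); v=(1,-1)

Final position: (6,7)
Wall sequence: RTBLT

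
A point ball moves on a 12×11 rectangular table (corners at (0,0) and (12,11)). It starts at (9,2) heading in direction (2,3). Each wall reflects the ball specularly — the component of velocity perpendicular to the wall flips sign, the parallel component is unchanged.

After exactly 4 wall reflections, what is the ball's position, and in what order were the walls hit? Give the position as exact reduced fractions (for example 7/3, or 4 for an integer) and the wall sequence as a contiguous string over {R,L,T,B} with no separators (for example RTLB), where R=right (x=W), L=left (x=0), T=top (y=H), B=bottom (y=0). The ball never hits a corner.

1. t=3/2 → R at (12,13/2); v=(-2,3)
2. t=3/2 → T at (9,11); v=(-2,-3)
3. t=11/3 → B at (5/3,0); v=(-2,3)
4. t=5/6 → L at (0,5/2); v=(2,3)

Final position: (0,5/2)
Wall sequence: RTBL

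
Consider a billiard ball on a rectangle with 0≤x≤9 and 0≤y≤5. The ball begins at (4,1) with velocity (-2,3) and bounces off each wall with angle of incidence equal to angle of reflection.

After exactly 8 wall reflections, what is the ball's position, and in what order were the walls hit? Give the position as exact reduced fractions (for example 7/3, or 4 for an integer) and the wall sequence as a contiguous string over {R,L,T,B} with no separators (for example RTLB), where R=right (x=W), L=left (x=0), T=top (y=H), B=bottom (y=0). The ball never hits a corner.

1. t=4/3 → T at (4/3,5); v=(-2,-3)
2. t=2/3 → L at (0,3); v=(2,-3)
3. t=1 → B at (2,0); v=(2,3)
4. t=5/3 → T at (16/3,5); v=(2,-3)
5. t=5/3 → B at (26/3,0); v=(2,3)
6. t=1/6 → R at (9,1/2); v=(-2,3)
7. t=3/2 → T at (6,5); v=(-2,-3)
8. t=5/3 → B at (8/3,0); v=(-2,3)

Final position: (8/3,0)
Wall sequence: TLBTBRTB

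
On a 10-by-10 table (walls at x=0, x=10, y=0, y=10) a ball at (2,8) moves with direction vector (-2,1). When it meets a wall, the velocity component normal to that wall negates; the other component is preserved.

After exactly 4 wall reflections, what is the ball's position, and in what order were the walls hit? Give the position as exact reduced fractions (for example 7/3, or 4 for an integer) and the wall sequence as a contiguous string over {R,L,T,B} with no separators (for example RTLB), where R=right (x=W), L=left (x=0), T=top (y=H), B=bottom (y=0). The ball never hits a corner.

Final position: (0,1)
Wall sequence: LTRL

1. t=1 → L at (0,9); v=(2,1)
2. t=1 → T at (2,10); v=(2,-1)
3. t=4 → R at (10,6); v=(-2,-1)
4. t=5 → L at (0,1); v=(2,-1)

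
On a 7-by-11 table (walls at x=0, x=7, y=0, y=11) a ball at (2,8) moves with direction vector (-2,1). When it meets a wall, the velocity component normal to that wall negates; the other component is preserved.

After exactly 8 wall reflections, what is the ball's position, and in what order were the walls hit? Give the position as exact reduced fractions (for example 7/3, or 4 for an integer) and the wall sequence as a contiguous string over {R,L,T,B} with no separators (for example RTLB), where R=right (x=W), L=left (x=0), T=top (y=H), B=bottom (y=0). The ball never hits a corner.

1. t=1 → L at (0,9); v=(2,1)
2. t=2 → T at (4,11); v=(2,-1)
3. t=3/2 → R at (7,19/2); v=(-2,-1)
4. t=7/2 → L at (0,6); v=(2,-1)
5. t=7/2 → R at (7,5/2); v=(-2,-1)
6. t=5/2 → B at (2,0); v=(-2,1)
7. t=1 → L at (0,1); v=(2,1)
8. t=7/2 → R at (7,9/2); v=(-2,1)

Final position: (7,9/2)
Wall sequence: LTRLRBLR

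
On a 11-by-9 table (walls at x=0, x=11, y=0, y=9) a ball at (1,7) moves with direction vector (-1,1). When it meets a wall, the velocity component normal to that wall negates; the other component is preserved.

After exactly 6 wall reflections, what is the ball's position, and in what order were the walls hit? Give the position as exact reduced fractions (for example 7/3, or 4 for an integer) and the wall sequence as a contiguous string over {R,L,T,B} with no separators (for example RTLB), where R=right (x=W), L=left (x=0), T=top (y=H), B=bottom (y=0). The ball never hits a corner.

1. t=1 → L at (0,8); v=(1,1)
2. t=1 → T at (1,9); v=(1,-1)
3. t=9 → B at (10,0); v=(1,1)
4. t=1 → R at (11,1); v=(-1,1)
5. t=8 → T at (3,9); v=(-1,-1)
6. t=3 → L at (0,6); v=(1,-1)

Final position: (0,6)
Wall sequence: LTBRTL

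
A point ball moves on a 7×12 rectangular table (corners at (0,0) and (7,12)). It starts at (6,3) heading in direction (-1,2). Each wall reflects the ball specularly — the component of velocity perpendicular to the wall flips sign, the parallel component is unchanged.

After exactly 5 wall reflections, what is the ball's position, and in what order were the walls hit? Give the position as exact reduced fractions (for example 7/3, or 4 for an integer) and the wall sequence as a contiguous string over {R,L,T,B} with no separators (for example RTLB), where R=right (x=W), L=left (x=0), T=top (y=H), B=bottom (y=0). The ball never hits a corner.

Final position: (7/2,12)
Wall sequence: TLBRT

1. t=9/2 → T at (3/2,12); v=(-1,-2)
2. t=3/2 → L at (0,9); v=(1,-2)
3. t=9/2 → B at (9/2,0); v=(1,2)
4. t=5/2 → R at (7,5); v=(-1,2)
5. t=7/2 → T at (7/2,12); v=(-1,-2)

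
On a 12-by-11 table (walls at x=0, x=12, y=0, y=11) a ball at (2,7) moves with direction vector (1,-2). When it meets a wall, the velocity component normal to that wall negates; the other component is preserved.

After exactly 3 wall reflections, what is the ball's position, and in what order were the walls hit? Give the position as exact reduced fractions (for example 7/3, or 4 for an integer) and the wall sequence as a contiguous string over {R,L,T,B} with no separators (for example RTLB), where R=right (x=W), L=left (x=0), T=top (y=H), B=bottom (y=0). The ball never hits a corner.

1. t=7/2 → B at (11/2,0); v=(1,2)
2. t=11/2 → T at (11,11); v=(1,-2)
3. t=1 → R at (12,9); v=(-1,-2)

Final position: (12,9)
Wall sequence: BTR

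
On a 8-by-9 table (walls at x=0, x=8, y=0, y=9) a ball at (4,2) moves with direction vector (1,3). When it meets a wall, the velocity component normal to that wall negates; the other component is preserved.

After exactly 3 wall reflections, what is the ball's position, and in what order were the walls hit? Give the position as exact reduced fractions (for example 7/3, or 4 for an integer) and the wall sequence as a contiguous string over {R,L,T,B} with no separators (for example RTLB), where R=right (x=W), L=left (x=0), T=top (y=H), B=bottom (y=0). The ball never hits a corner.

1. t=7/3 → T at (19/3,9); v=(1,-3)
2. t=5/3 → R at (8,4); v=(-1,-3)
3. t=4/3 → B at (20/3,0); v=(-1,3)

Final position: (20/3,0)
Wall sequence: TRB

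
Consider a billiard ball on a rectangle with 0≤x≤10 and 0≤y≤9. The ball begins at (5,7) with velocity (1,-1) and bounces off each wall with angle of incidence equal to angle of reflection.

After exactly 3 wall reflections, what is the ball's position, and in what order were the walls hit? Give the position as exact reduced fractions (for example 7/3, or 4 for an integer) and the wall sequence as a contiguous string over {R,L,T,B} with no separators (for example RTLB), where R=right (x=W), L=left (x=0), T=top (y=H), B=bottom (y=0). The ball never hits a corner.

Final position: (0,8)
Wall sequence: RBL

1. t=5 → R at (10,2); v=(-1,-1)
2. t=2 → B at (8,0); v=(-1,1)
3. t=8 → L at (0,8); v=(1,1)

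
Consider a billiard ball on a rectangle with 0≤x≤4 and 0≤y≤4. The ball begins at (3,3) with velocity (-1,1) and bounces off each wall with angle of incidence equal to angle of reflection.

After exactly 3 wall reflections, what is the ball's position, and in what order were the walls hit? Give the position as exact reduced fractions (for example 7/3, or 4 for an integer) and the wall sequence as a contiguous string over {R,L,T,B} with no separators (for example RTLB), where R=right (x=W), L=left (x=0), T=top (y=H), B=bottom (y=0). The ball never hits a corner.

Final position: (2,0)
Wall sequence: TLB

1. t=1 → T at (2,4); v=(-1,-1)
2. t=2 → L at (0,2); v=(1,-1)
3. t=2 → B at (2,0); v=(1,1)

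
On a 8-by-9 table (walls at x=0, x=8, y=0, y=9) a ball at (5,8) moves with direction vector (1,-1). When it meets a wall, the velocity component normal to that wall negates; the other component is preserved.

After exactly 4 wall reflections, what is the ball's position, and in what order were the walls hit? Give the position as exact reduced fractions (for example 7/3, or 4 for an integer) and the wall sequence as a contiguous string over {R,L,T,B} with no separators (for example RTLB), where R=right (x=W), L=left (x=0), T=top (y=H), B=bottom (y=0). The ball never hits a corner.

Final position: (6,9)
Wall sequence: RBLT

1. t=3 → R at (8,5); v=(-1,-1)
2. t=5 → B at (3,0); v=(-1,1)
3. t=3 → L at (0,3); v=(1,1)
4. t=6 → T at (6,9); v=(1,-1)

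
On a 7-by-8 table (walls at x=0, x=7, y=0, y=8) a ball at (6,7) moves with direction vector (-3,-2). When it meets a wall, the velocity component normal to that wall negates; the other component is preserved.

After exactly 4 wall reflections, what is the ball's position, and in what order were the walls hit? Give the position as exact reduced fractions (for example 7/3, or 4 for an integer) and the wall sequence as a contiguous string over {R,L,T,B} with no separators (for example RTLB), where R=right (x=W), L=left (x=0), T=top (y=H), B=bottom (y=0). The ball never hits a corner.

Final position: (0,19/3)
Wall sequence: LBRL

1. t=2 → L at (0,3); v=(3,-2)
2. t=3/2 → B at (9/2,0); v=(3,2)
3. t=5/6 → R at (7,5/3); v=(-3,2)
4. t=7/3 → L at (0,19/3); v=(3,2)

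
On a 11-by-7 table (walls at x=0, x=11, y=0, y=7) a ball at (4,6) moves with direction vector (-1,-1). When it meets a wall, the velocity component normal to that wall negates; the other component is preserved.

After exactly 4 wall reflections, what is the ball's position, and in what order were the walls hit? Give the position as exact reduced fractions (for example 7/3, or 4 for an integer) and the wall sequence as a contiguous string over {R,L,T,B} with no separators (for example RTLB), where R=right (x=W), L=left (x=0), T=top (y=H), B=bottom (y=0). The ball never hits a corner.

Final position: (11,5)
Wall sequence: LBTR

1. t=4 → L at (0,2); v=(1,-1)
2. t=2 → B at (2,0); v=(1,1)
3. t=7 → T at (9,7); v=(1,-1)
4. t=2 → R at (11,5); v=(-1,-1)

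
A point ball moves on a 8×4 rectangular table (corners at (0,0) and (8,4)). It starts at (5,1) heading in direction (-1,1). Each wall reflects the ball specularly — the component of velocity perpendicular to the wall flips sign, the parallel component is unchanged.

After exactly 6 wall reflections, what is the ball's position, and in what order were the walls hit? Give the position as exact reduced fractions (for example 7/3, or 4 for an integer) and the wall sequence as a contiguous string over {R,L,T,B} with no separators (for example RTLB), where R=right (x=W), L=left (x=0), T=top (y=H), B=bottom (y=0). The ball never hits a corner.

1. t=3 → T at (2,4); v=(-1,-1)
2. t=2 → L at (0,2); v=(1,-1)
3. t=2 → B at (2,0); v=(1,1)
4. t=4 → T at (6,4); v=(1,-1)
5. t=2 → R at (8,2); v=(-1,-1)
6. t=2 → B at (6,0); v=(-1,1)

Final position: (6,0)
Wall sequence: TLBTRB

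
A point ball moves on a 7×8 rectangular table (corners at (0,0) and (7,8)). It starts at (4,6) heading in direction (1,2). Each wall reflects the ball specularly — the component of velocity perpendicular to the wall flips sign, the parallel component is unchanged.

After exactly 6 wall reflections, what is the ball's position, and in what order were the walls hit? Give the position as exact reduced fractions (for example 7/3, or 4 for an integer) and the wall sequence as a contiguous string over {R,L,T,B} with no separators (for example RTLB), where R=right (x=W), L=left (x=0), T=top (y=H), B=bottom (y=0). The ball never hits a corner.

Final position: (3,0)
Wall sequence: TRBTLB

1. t=1 → T at (5,8); v=(1,-2)
2. t=2 → R at (7,4); v=(-1,-2)
3. t=2 → B at (5,0); v=(-1,2)
4. t=4 → T at (1,8); v=(-1,-2)
5. t=1 → L at (0,6); v=(1,-2)
6. t=3 → B at (3,0); v=(1,2)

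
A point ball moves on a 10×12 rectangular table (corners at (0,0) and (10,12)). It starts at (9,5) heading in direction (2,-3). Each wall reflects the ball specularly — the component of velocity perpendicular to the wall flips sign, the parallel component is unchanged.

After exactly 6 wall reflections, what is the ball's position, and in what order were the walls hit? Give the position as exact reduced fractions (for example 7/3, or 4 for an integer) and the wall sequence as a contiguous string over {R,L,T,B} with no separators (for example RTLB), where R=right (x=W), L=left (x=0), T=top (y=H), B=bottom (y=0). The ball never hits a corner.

Final position: (10,5/2)
Wall sequence: RBLTBR

1. t=1/2 → R at (10,7/2); v=(-2,-3)
2. t=7/6 → B at (23/3,0); v=(-2,3)
3. t=23/6 → L at (0,23/2); v=(2,3)
4. t=1/6 → T at (1/3,12); v=(2,-3)
5. t=4 → B at (25/3,0); v=(2,3)
6. t=5/6 → R at (10,5/2); v=(-2,3)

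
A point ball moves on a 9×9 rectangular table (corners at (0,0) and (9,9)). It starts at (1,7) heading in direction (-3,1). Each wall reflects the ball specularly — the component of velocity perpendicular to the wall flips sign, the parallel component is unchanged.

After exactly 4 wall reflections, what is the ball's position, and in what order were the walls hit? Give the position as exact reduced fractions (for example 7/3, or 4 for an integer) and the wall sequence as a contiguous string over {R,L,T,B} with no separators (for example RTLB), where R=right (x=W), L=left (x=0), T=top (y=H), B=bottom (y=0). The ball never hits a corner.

Final position: (0,14/3)
Wall sequence: LTRL

1. t=1/3 → L at (0,22/3); v=(3,1)
2. t=5/3 → T at (5,9); v=(3,-1)
3. t=4/3 → R at (9,23/3); v=(-3,-1)
4. t=3 → L at (0,14/3); v=(3,-1)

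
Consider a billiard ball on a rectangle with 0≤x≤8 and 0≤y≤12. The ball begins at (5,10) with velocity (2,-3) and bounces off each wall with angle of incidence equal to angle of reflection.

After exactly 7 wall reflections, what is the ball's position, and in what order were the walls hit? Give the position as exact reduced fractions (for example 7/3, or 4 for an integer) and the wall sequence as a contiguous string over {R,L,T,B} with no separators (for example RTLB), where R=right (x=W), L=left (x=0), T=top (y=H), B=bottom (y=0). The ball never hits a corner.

1. t=3/2 → R at (8,11/2); v=(-2,-3)
2. t=11/6 → B at (13/3,0); v=(-2,3)
3. t=13/6 → L at (0,13/2); v=(2,3)
4. t=11/6 → T at (11/3,12); v=(2,-3)
5. t=13/6 → R at (8,11/2); v=(-2,-3)
6. t=11/6 → B at (13/3,0); v=(-2,3)
7. t=13/6 → L at (0,13/2); v=(2,3)

Final position: (0,13/2)
Wall sequence: RBLTRBL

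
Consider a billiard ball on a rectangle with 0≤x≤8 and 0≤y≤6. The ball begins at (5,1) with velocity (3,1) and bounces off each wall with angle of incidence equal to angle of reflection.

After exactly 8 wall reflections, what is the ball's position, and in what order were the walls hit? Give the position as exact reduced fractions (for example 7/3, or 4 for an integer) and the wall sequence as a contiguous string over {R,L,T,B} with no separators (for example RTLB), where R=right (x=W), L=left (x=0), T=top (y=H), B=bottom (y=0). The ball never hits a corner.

1. t=1 → R at (8,2); v=(-3,1)
2. t=8/3 → L at (0,14/3); v=(3,1)
3. t=4/3 → T at (4,6); v=(3,-1)
4. t=4/3 → R at (8,14/3); v=(-3,-1)
5. t=8/3 → L at (0,2); v=(3,-1)
6. t=2 → B at (6,0); v=(3,1)
7. t=2/3 → R at (8,2/3); v=(-3,1)
8. t=8/3 → L at (0,10/3); v=(3,1)

Final position: (0,10/3)
Wall sequence: RLTRLBRL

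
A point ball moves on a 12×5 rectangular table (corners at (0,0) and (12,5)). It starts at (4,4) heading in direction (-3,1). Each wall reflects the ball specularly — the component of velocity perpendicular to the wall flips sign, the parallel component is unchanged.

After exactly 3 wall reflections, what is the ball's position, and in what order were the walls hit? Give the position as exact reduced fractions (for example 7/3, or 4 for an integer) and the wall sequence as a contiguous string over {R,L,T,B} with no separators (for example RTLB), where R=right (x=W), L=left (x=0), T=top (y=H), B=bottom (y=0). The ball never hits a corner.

Final position: (12,2/3)
Wall sequence: TLR

1. t=1 → T at (1,5); v=(-3,-1)
2. t=1/3 → L at (0,14/3); v=(3,-1)
3. t=4 → R at (12,2/3); v=(-3,-1)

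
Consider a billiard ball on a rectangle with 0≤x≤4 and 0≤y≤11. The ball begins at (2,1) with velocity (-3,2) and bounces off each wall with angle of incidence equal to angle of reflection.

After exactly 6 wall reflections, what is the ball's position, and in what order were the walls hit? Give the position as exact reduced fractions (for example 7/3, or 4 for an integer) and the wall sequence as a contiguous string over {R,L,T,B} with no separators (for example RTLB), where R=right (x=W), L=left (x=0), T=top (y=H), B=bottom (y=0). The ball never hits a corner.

Final position: (0,9)
Wall sequence: LRLRTL

1. t=2/3 → L at (0,7/3); v=(3,2)
2. t=4/3 → R at (4,5); v=(-3,2)
3. t=4/3 → L at (0,23/3); v=(3,2)
4. t=4/3 → R at (4,31/3); v=(-3,2)
5. t=1/3 → T at (3,11); v=(-3,-2)
6. t=1 → L at (0,9); v=(3,-2)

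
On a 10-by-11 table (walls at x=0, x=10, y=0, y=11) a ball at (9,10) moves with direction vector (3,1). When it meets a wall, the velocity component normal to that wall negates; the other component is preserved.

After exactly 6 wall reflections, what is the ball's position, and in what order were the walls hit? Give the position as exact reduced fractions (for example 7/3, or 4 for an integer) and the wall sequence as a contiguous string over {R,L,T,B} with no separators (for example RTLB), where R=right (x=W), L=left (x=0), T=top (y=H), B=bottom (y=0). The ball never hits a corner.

Final position: (5,0)
Wall sequence: RTLRLB

1. t=1/3 → R at (10,31/3); v=(-3,1)
2. t=2/3 → T at (8,11); v=(-3,-1)
3. t=8/3 → L at (0,25/3); v=(3,-1)
4. t=10/3 → R at (10,5); v=(-3,-1)
5. t=10/3 → L at (0,5/3); v=(3,-1)
6. t=5/3 → B at (5,0); v=(3,1)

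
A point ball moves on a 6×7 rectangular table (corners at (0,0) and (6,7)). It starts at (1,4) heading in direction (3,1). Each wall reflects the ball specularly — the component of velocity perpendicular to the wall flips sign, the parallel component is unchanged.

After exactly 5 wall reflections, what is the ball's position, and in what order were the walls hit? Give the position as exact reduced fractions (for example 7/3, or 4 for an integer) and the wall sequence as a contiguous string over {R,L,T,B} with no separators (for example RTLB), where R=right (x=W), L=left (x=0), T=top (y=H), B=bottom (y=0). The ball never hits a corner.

Final position: (0,7/3)
Wall sequence: RTLRL

1. t=5/3 → R at (6,17/3); v=(-3,1)
2. t=4/3 → T at (2,7); v=(-3,-1)
3. t=2/3 → L at (0,19/3); v=(3,-1)
4. t=2 → R at (6,13/3); v=(-3,-1)
5. t=2 → L at (0,7/3); v=(3,-1)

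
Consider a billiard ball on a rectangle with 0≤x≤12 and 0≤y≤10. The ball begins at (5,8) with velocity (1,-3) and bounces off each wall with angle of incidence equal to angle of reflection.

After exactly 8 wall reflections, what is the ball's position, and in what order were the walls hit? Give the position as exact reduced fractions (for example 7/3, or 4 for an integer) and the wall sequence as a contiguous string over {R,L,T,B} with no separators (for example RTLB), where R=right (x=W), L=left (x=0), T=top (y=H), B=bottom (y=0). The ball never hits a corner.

1. t=8/3 → B at (23/3,0); v=(1,3)
2. t=10/3 → T at (11,10); v=(1,-3)
3. t=1 → R at (12,7); v=(-1,-3)
4. t=7/3 → B at (29/3,0); v=(-1,3)
5. t=10/3 → T at (19/3,10); v=(-1,-3)
6. t=10/3 → B at (3,0); v=(-1,3)
7. t=3 → L at (0,9); v=(1,3)
8. t=1/3 → T at (1/3,10); v=(1,-3)

Final position: (1/3,10)
Wall sequence: BTRBTBLT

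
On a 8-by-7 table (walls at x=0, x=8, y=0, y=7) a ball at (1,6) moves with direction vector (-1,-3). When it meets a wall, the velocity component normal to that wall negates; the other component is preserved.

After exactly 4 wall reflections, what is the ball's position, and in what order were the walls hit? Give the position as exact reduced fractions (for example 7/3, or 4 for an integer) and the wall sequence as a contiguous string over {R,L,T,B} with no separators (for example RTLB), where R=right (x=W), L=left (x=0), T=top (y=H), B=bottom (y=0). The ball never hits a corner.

Final position: (17/3,0)
Wall sequence: LBTB

1. t=1 → L at (0,3); v=(1,-3)
2. t=1 → B at (1,0); v=(1,3)
3. t=7/3 → T at (10/3,7); v=(1,-3)
4. t=7/3 → B at (17/3,0); v=(1,3)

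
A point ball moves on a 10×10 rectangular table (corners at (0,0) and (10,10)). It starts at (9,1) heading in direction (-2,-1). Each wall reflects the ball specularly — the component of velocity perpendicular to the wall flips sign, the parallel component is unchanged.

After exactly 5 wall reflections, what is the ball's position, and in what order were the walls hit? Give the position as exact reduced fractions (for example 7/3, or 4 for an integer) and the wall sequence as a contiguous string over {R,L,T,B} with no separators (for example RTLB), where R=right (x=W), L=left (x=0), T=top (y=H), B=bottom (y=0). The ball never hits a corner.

Final position: (0,13/2)
Wall sequence: BLRTL

1. t=1 → B at (7,0); v=(-2,1)
2. t=7/2 → L at (0,7/2); v=(2,1)
3. t=5 → R at (10,17/2); v=(-2,1)
4. t=3/2 → T at (7,10); v=(-2,-1)
5. t=7/2 → L at (0,13/2); v=(2,-1)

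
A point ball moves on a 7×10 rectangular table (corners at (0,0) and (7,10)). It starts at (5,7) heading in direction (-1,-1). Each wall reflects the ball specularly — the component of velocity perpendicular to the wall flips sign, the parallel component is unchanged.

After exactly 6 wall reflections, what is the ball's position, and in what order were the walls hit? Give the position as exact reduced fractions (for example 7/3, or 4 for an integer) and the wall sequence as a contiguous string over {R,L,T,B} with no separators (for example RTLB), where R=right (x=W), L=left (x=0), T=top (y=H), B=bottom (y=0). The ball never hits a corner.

1. t=5 → L at (0,2); v=(1,-1)
2. t=2 → B at (2,0); v=(1,1)
3. t=5 → R at (7,5); v=(-1,1)
4. t=5 → T at (2,10); v=(-1,-1)
5. t=2 → L at (0,8); v=(1,-1)
6. t=7 → R at (7,1); v=(-1,-1)

Final position: (7,1)
Wall sequence: LBRTLR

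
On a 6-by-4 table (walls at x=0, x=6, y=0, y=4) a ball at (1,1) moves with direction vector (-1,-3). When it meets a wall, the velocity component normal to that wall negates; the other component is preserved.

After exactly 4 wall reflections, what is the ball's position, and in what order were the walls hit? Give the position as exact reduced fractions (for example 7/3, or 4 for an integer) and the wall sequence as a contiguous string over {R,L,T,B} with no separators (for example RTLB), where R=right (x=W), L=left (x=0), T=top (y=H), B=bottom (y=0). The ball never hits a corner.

1. t=1/3 → B at (2/3,0); v=(-1,3)
2. t=2/3 → L at (0,2); v=(1,3)
3. t=2/3 → T at (2/3,4); v=(1,-3)
4. t=4/3 → B at (2,0); v=(1,3)

Final position: (2,0)
Wall sequence: BLTB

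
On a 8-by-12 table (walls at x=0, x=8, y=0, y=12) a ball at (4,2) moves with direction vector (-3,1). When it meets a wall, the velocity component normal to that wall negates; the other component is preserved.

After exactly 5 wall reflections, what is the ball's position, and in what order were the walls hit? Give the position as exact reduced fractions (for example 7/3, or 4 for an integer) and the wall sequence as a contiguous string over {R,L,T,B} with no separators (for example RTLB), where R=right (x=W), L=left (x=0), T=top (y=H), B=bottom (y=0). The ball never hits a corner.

Final position: (6,12)
Wall sequence: LRLRT

1. t=4/3 → L at (0,10/3); v=(3,1)
2. t=8/3 → R at (8,6); v=(-3,1)
3. t=8/3 → L at (0,26/3); v=(3,1)
4. t=8/3 → R at (8,34/3); v=(-3,1)
5. t=2/3 → T at (6,12); v=(-3,-1)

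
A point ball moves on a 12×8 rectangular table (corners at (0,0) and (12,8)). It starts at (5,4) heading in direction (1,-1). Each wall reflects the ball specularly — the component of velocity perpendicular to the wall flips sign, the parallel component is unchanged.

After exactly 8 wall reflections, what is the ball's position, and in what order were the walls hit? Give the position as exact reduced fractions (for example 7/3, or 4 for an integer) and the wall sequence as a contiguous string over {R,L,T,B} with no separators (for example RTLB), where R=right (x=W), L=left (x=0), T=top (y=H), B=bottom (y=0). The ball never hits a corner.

1. t=4 → B at (9,0); v=(1,1)
2. t=3 → R at (12,3); v=(-1,1)
3. t=5 → T at (7,8); v=(-1,-1)
4. t=7 → L at (0,1); v=(1,-1)
5. t=1 → B at (1,0); v=(1,1)
6. t=8 → T at (9,8); v=(1,-1)
7. t=3 → R at (12,5); v=(-1,-1)
8. t=5 → B at (7,0); v=(-1,1)

Final position: (7,0)
Wall sequence: BRTLBTRB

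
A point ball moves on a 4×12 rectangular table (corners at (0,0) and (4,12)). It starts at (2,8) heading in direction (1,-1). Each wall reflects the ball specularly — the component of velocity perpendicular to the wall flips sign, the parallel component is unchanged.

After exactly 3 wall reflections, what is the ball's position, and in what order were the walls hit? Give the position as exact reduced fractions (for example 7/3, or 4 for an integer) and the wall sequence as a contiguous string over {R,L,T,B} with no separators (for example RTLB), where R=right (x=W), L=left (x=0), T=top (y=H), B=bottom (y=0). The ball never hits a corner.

Final position: (2,0)
Wall sequence: RLB

1. t=2 → R at (4,6); v=(-1,-1)
2. t=4 → L at (0,2); v=(1,-1)
3. t=2 → B at (2,0); v=(1,1)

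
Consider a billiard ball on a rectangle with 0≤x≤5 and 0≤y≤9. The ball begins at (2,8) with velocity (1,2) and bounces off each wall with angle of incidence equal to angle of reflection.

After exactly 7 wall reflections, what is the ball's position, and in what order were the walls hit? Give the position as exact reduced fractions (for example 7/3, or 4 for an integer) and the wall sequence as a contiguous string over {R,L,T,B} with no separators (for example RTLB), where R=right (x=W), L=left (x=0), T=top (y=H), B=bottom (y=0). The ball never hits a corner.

Final position: (4,0)
Wall sequence: TRBLTRB

1. t=1/2 → T at (5/2,9); v=(1,-2)
2. t=5/2 → R at (5,4); v=(-1,-2)
3. t=2 → B at (3,0); v=(-1,2)
4. t=3 → L at (0,6); v=(1,2)
5. t=3/2 → T at (3/2,9); v=(1,-2)
6. t=7/2 → R at (5,2); v=(-1,-2)
7. t=1 → B at (4,0); v=(-1,2)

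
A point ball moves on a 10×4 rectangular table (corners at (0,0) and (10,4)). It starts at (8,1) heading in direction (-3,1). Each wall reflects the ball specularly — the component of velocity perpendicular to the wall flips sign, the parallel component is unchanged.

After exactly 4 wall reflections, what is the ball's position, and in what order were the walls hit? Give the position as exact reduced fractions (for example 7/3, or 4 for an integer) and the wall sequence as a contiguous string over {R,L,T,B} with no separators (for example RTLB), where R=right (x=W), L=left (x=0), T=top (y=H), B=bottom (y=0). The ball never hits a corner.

Final position: (7,0)
Wall sequence: LTRB

1. t=8/3 → L at (0,11/3); v=(3,1)
2. t=1/3 → T at (1,4); v=(3,-1)
3. t=3 → R at (10,1); v=(-3,-1)
4. t=1 → B at (7,0); v=(-3,1)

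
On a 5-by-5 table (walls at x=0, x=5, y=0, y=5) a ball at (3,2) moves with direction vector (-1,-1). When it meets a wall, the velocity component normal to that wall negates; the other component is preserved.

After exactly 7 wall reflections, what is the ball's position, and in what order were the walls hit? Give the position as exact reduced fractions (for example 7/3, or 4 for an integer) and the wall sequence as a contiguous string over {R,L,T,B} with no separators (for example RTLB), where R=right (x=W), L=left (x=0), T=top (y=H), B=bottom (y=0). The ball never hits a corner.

1. t=2 → B at (1,0); v=(-1,1)
2. t=1 → L at (0,1); v=(1,1)
3. t=4 → T at (4,5); v=(1,-1)
4. t=1 → R at (5,4); v=(-1,-1)
5. t=4 → B at (1,0); v=(-1,1)
6. t=1 → L at (0,1); v=(1,1)
7. t=4 → T at (4,5); v=(1,-1)

Final position: (4,5)
Wall sequence: BLTRBLT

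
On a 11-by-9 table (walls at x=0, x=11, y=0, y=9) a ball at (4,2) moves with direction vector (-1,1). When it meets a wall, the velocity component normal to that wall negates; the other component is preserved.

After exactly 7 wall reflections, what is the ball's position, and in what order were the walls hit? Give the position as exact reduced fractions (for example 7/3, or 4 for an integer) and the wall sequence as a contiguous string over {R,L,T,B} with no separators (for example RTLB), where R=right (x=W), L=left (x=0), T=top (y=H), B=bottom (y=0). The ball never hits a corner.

Final position: (8,0)
Wall sequence: LTRBTLB

1. t=4 → L at (0,6); v=(1,1)
2. t=3 → T at (3,9); v=(1,-1)
3. t=8 → R at (11,1); v=(-1,-1)
4. t=1 → B at (10,0); v=(-1,1)
5. t=9 → T at (1,9); v=(-1,-1)
6. t=1 → L at (0,8); v=(1,-1)
7. t=8 → B at (8,0); v=(1,1)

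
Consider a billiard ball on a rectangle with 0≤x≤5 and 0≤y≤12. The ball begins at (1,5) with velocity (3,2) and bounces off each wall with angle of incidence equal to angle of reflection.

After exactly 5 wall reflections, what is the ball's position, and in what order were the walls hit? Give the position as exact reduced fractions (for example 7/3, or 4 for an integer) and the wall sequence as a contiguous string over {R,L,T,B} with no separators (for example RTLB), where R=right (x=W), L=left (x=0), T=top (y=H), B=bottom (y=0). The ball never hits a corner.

1. t=4/3 → R at (5,23/3); v=(-3,2)
2. t=5/3 → L at (0,11); v=(3,2)
3. t=1/2 → T at (3/2,12); v=(3,-2)
4. t=7/6 → R at (5,29/3); v=(-3,-2)
5. t=5/3 → L at (0,19/3); v=(3,-2)

Final position: (0,19/3)
Wall sequence: RLTRL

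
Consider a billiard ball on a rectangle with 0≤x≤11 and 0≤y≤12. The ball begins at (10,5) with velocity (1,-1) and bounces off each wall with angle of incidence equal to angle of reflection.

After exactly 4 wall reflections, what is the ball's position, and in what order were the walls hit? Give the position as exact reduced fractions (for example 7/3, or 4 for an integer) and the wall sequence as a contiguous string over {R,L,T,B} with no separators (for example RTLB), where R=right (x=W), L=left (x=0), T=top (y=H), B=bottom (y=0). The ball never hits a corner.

1. t=1 → R at (11,4); v=(-1,-1)
2. t=4 → B at (7,0); v=(-1,1)
3. t=7 → L at (0,7); v=(1,1)
4. t=5 → T at (5,12); v=(1,-1)

Final position: (5,12)
Wall sequence: RBLT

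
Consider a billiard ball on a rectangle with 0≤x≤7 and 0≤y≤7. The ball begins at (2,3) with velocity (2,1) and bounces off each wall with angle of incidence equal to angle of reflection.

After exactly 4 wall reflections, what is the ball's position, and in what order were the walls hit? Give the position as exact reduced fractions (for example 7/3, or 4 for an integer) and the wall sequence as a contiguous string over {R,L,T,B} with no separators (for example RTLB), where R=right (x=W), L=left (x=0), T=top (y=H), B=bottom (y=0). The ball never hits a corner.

1. t=5/2 → R at (7,11/2); v=(-2,1)
2. t=3/2 → T at (4,7); v=(-2,-1)
3. t=2 → L at (0,5); v=(2,-1)
4. t=7/2 → R at (7,3/2); v=(-2,-1)

Final position: (7,3/2)
Wall sequence: RTLR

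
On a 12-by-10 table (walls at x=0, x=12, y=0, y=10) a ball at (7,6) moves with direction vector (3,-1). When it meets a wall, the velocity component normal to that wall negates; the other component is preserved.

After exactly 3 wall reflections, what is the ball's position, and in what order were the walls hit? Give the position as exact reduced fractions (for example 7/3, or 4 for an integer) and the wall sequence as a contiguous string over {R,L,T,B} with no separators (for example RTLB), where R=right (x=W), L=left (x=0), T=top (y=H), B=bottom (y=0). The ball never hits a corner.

Final position: (1,0)
Wall sequence: RLB

1. t=5/3 → R at (12,13/3); v=(-3,-1)
2. t=4 → L at (0,1/3); v=(3,-1)
3. t=1/3 → B at (1,0); v=(3,1)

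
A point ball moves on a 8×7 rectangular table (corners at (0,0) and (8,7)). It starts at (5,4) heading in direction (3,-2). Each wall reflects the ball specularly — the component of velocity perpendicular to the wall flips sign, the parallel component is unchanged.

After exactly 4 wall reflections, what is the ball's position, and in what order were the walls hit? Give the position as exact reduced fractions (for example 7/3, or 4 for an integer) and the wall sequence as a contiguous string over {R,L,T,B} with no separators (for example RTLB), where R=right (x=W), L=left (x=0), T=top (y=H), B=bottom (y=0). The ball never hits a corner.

Final position: (11/2,7)
Wall sequence: RBLT

1. t=1 → R at (8,2); v=(-3,-2)
2. t=1 → B at (5,0); v=(-3,2)
3. t=5/3 → L at (0,10/3); v=(3,2)
4. t=11/6 → T at (11/2,7); v=(3,-2)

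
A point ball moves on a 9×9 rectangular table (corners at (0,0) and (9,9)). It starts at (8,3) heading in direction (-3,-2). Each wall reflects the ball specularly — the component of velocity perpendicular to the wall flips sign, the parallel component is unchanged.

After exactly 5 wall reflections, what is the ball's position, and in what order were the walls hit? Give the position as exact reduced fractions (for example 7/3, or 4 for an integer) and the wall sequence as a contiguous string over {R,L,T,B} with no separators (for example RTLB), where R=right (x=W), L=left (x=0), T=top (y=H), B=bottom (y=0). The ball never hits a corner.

Final position: (0,11/3)
Wall sequence: BLRTL

1. t=3/2 → B at (7/2,0); v=(-3,2)
2. t=7/6 → L at (0,7/3); v=(3,2)
3. t=3 → R at (9,25/3); v=(-3,2)
4. t=1/3 → T at (8,9); v=(-3,-2)
5. t=8/3 → L at (0,11/3); v=(3,-2)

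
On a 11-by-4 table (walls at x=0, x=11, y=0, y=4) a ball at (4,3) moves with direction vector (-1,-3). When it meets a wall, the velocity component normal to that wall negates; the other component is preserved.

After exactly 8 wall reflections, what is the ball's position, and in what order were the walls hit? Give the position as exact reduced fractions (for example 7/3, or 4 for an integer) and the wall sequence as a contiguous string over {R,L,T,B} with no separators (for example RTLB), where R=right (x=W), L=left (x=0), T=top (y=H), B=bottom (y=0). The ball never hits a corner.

1. t=1 → B at (3,0); v=(-1,3)
2. t=4/3 → T at (5/3,4); v=(-1,-3)
3. t=4/3 → B at (1/3,0); v=(-1,3)
4. t=1/3 → L at (0,1); v=(1,3)
5. t=1 → T at (1,4); v=(1,-3)
6. t=4/3 → B at (7/3,0); v=(1,3)
7. t=4/3 → T at (11/3,4); v=(1,-3)
8. t=4/3 → B at (5,0); v=(1,3)

Final position: (5,0)
Wall sequence: BTBLTBTB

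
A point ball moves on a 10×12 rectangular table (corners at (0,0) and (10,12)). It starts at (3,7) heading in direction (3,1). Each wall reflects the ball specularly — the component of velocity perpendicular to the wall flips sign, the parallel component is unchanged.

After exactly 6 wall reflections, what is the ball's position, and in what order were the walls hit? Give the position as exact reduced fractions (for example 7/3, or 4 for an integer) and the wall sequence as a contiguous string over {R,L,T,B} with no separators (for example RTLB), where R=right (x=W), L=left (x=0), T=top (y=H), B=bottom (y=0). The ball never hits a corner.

1. t=7/3 → R at (10,28/3); v=(-3,1)
2. t=8/3 → T at (2,12); v=(-3,-1)
3. t=2/3 → L at (0,34/3); v=(3,-1)
4. t=10/3 → R at (10,8); v=(-3,-1)
5. t=10/3 → L at (0,14/3); v=(3,-1)
6. t=10/3 → R at (10,4/3); v=(-3,-1)

Final position: (10,4/3)
Wall sequence: RTLRLR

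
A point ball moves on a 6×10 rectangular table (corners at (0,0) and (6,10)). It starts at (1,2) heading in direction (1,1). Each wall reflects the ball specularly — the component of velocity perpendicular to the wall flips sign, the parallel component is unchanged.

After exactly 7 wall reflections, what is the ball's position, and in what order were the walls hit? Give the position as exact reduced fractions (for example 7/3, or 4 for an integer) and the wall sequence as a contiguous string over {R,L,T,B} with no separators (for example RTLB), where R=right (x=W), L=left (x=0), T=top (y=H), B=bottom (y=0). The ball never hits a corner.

Final position: (5,10)
Wall sequence: RTLRBLT

1. t=5 → R at (6,7); v=(-1,1)
2. t=3 → T at (3,10); v=(-1,-1)
3. t=3 → L at (0,7); v=(1,-1)
4. t=6 → R at (6,1); v=(-1,-1)
5. t=1 → B at (5,0); v=(-1,1)
6. t=5 → L at (0,5); v=(1,1)
7. t=5 → T at (5,10); v=(1,-1)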